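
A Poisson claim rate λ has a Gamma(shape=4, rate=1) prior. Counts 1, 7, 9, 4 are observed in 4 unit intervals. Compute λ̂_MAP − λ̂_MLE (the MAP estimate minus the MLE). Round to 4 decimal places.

Σxᵢ = 21. Posterior is Gamma(25, 5); MAP = (25−1)/5 = 24/5 ≈ 4.80000.
MLE = x̄ = 21/4 ≈ 5.25000.
Difference = 24/5 − 21/4 = -9/20 ≈ -0.4500.

MAP − MLE = -0.4500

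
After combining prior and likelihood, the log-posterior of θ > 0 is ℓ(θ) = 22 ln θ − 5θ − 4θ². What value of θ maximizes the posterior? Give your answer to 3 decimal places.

ℓ'(θ) = 22/θ − 5 − 8θ. Setting this to zero and multiplying by θ: 8θ² + 5θ − 22 = 0.
θ = (−5 + √(5² + 4·8·22)) / (2·8) = (−5 + √729) / 16 = (−5 + 27)/16 = 11/8.
ℓ''(θ) = −22/θ² − 8 < 0, confirming a maximum.

θ̂_MAP = 1.375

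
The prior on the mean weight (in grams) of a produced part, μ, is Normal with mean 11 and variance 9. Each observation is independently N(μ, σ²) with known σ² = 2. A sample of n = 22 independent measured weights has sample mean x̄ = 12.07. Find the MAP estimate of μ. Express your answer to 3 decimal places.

μ̂_MAP = 12.059

n = 22, x̄ = 12.07.
For a Normal prior and Normal likelihood with known variance, the posterior is Normal; its mode equals its mean, the precision-weighted average.
Prior precision 1/σ₀² = 1/9; data precision n/σ² = 22/2 = 11.
μ̂ = ((1/9)·11 + 11·12.07) / (1/9 + 11) = (120593/900)/(100/9) = 12.0593 ≈ 12.059.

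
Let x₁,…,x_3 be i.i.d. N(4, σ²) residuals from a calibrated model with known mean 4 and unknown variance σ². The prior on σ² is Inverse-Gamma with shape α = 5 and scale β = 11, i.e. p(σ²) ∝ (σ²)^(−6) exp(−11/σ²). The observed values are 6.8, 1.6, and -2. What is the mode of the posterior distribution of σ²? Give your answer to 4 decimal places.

Sum of squared deviations about the known mean: SS = (6.8−4)² + (1.6−4)² + (-2−4)² = 49.6.
The Normal likelihood contributes (σ²)^(−n/2) exp(−SS/(2σ²)), so the posterior is Inverse-Gamma(α + n/2, β + SS/2) = Inverse-Gamma(6.5, 35.8).
The mode of Inverse-Gamma(a, b) is b/(a+1) = 35.8/7.5 ≈ 4.7733.

σ̂²_MAP = 4.7733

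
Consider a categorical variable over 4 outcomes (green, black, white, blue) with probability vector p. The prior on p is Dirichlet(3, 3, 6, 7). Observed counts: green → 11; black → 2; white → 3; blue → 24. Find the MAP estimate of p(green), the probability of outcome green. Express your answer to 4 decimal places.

The posterior is Dirichlet(αᵢ + nᵢ) = Dirichlet(14, 5, 9, 31).
For a Dirichlet(a₁,…,a_K) with all aᵢ > 1, the mode has j-th component (aⱼ − 1)/(Σaᵢ − K).
Here Σaᵢ = 59 and K = 4, so p(green) = (14 − 1)/(59 − 4) = 13/55 ≈ 0.2364.

MAP estimate of p(green) = 0.2364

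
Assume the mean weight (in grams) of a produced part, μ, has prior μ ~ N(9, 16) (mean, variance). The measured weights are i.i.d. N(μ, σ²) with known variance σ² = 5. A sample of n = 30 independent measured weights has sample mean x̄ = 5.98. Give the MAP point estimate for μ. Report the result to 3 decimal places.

μ̂_MAP = 6.011

n = 30, x̄ = 5.98.
For a Normal prior and Normal likelihood with known variance, the posterior is Normal; its mode equals its mean, the precision-weighted average.
Prior precision 1/σ₀² = 1/16 = 0.0625; data precision n/σ² = 30/5 = 6.
μ̂ = (0.0625·9 + 6·5.98) / (0.0625 + 6) = 36.4425/6.0625 = 14577/2425 ≈ 6.011.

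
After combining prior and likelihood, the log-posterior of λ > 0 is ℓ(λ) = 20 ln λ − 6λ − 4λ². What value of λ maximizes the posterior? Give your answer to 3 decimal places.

ℓ'(λ) = 20/λ − 6 − 8λ. Setting this to zero and multiplying by λ: 8λ² + 6λ − 20 = 0.
λ = (−6 + √(6² + 4·8·20)) / (2·8) = (−6 + √676) / 16 = (−6 + 26)/16 = 5/4.
ℓ''(λ) = −20/λ² − 8 < 0, confirming a maximum.

λ̂_MAP = 1.250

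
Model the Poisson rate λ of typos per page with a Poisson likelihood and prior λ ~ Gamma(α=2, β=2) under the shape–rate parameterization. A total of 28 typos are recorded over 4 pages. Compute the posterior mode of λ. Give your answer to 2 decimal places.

Σxᵢ = 28, n = 4.
Posterior ∝ λe^(−2λ) · λ^28e^(−4λ) = λ^29e^(−6λ), i.e. Gamma(shape=30, rate=6).
The mode of a Gamma(a, b) with a ≥ 1 (shape–rate) is (a−1)/b = 29/6 ≈ 4.83.

λ̂_MAP = 4.83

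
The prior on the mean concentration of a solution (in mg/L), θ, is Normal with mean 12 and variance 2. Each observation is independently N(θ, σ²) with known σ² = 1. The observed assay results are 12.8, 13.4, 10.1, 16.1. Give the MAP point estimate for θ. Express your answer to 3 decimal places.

θ̂_MAP = 12.978

n = 4; x̄ = (12.8 + 13.4 + 10.1 + 16.1)/4 = 52.4/4 = 13.1.
For a Normal prior and Normal likelihood with known variance, the posterior is Normal; its mode equals its mean, the precision-weighted average.
Prior precision 1/σ₀² = 1/2 = 0.5; data precision n/σ² = 4/1 = 4.
θ̂ = (0.5·12 + 4·13.1) / (0.5 + 4) = 58.4/4.5 = 584/45 ≈ 12.978.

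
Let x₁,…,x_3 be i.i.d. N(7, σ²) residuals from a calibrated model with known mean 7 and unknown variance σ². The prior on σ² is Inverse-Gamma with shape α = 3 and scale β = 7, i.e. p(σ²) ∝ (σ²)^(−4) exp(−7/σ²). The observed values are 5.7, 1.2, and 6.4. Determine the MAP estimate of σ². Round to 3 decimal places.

σ̂²_MAP = 4.517

Sum of squared deviations about the known mean: SS = (5.7−7)² + (1.2−7)² + (6.4−7)² = 35.69.
The Normal likelihood contributes (σ²)^(−n/2) exp(−SS/(2σ²)), so the posterior is Inverse-Gamma(α + n/2, β + SS/2) = Inverse-Gamma(4.5, 24.845).
The mode of Inverse-Gamma(a, b) is b/(a+1) = 24.845/5.5 ≈ 4.517.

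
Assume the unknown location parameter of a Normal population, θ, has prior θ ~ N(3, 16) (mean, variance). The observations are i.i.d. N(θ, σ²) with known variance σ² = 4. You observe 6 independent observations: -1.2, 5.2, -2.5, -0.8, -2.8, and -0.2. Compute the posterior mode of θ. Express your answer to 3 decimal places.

n = 6; x̄ = ((-1.2) + 5.2 + (-2.5) + (-0.8) + (-2.8) + (-0.2))/6 = -2.3/6 = -23/60 ≈ -0.3833.
For a Normal prior and Normal likelihood with known variance, the posterior is Normal; its mode equals its mean, the precision-weighted average.
Prior precision 1/σ₀² = 1/16 = 0.0625; data precision n/σ² = 6/4 = 1.5.
θ̂ = (0.0625·3 + 1.5·(-23/60)) / (0.0625 + 1.5) = (-0.3875)/1.5625 = -0.248.

θ̂_MAP = -0.248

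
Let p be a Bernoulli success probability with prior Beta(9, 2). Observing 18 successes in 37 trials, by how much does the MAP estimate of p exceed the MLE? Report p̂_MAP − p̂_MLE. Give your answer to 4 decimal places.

MAP − MLE = 0.0787

Posterior is Beta(27, 21); MAP = (27−1)/(48−2) = 26/46 ≈ 0.56522.
MLE ignores the prior: p̂_MLE = k/n = 18/37 ≈ 0.48649.
Difference = 26/46 − 18/37 = 67/851 ≈ 0.0787.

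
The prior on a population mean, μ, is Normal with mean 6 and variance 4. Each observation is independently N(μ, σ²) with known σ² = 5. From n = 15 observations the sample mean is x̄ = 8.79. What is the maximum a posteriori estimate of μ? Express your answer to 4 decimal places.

μ̂_MAP = 8.5754

n = 15, x̄ = 8.79.
For a Normal prior and Normal likelihood with known variance, the posterior is Normal; its mode equals its mean, the precision-weighted average.
Prior precision 1/σ₀² = 1/4 = 0.25; data precision n/σ² = 15/5 = 3.
μ̂ = (0.25·6 + 3·8.79) / (0.25 + 3) = 27.87/3.25 = 2787/325 ≈ 8.5754.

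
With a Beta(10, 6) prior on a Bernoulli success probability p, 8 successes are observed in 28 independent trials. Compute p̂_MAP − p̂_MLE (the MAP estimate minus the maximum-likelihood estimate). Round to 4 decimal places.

Posterior is Beta(18, 26); MAP = (18−1)/(44−2) = 17/42 ≈ 0.40476.
MLE ignores the prior: p̂_MLE = k/n = 8/28 ≈ 0.28571.
Difference = 17/42 − 8/28 = 5/42 ≈ 0.1190.

MAP − MLE = 0.1190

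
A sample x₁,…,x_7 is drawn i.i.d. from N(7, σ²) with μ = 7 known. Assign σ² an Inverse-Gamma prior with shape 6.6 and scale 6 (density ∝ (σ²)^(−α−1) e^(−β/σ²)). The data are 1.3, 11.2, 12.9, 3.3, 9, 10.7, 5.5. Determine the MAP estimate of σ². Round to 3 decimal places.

σ̂²_MAP = 5.882

Sum of squared deviations about the known mean: SS = (1.3−7)² + (11.2−7)² + (12.9−7)² + (3.3−7)² + (9−7)² + (10.7−7)² + (5.5−7)² = 118.57.
The Normal likelihood contributes (σ²)^(−n/2) exp(−SS/(2σ²)), so the posterior is Inverse-Gamma(α + n/2, β + SS/2) = Inverse-Gamma(10.1, 65.285).
The mode of Inverse-Gamma(a, b) is b/(a+1) = 65.285/11.1 ≈ 5.882.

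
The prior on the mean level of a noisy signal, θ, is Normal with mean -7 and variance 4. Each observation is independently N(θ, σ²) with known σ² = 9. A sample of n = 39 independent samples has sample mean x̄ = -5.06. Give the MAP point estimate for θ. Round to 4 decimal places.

n = 39, x̄ = -5.06.
For a Normal prior and Normal likelihood with known variance, the posterior is Normal; its mode equals its mean, the precision-weighted average.
Prior precision 1/σ₀² = 1/4 = 0.25; data precision n/σ² = 39/9 = 13/3.
θ̂ = (0.25·(-7) + (13/3)·(-5.06)) / (0.25 + 13/3) = (-7103/300)/(55/12) = -7103/1375 ≈ -5.1658.

θ̂_MAP = -5.1658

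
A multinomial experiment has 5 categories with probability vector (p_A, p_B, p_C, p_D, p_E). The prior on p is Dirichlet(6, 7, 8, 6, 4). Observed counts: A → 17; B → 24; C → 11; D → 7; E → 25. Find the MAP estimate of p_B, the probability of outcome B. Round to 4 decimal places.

MAP estimate of p_B = 0.2727

The posterior is Dirichlet(αᵢ + nᵢ) = Dirichlet(23, 31, 19, 13, 29).
For a Dirichlet(a₁,…,a_K) with all aᵢ > 1, the mode has j-th component (aⱼ − 1)/(Σaᵢ − K).
Here Σaᵢ = 115 and K = 5, so p_B = (31 − 1)/(115 − 5) = 30/110 ≈ 0.2727.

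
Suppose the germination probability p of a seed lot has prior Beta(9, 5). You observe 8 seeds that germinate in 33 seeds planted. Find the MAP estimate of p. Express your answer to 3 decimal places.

p̂_MAP = 0.356

Prior: Beta(9, 5).
Data: 8 successes in 33 trials. The binomial likelihood contributes p^8(1−p)^25, so the posterior is Beta(9+8, 5+25) = Beta(17, 30).
For Beta(a, b) with a, b > 1 the mode is (a−1)/(a+b−2) = 16/45 ≈ 0.356.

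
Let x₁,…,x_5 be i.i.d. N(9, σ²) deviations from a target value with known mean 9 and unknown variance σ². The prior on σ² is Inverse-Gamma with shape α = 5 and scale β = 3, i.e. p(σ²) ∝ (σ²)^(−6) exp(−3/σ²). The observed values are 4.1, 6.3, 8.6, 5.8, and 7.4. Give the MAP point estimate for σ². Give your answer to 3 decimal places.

Sum of squared deviations about the known mean: SS = (4.1−9)² + (6.3−9)² + (8.6−9)² + (5.8−9)² + (7.4−9)² = 44.26.
The Normal likelihood contributes (σ²)^(−n/2) exp(−SS/(2σ²)), so the posterior is Inverse-Gamma(α + n/2, β + SS/2) = Inverse-Gamma(7.5, 25.13).
The mode of Inverse-Gamma(a, b) is b/(a+1) = 25.13/8.5 ≈ 2.956.

σ̂²_MAP = 2.956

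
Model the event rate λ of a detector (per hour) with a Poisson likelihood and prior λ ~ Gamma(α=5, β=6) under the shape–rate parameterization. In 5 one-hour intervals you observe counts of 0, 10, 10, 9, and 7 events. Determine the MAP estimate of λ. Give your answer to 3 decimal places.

λ̂_MAP = 3.636

Σxᵢ = 0+10+10+9+7 = 36, with n = 5.
Posterior ∝ λ^4e^(−6λ) · λ^36e^(−5λ) = λ^40e^(−11λ), i.e. Gamma(shape=41, rate=11).
The mode of a Gamma(a, b) with a ≥ 1 (shape–rate) is (a−1)/b = 40/11 ≈ 3.636.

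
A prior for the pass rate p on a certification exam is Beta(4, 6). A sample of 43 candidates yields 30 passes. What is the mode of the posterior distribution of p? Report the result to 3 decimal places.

Prior: Beta(4, 6).
Data: 30 successes in 43 trials. The binomial likelihood contributes p^30(1−p)^13, so the posterior is Beta(4+30, 6+13) = Beta(34, 19).
For Beta(a, b) with a, b > 1 the mode is (a−1)/(a+b−2) = 33/51 ≈ 0.647.

p̂_MAP = 0.647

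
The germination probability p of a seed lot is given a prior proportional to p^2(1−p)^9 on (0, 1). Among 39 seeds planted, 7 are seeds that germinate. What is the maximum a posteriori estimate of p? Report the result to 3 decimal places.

p̂_MAP = 0.180

The prior density ∝ p^2(1−p)^9 is the kernel of Beta(3, 10).
Data: 7 successes in 39 trials. The binomial likelihood contributes p^7(1−p)^32, so the posterior is Beta(3+7, 10+32) = Beta(10, 42).
For Beta(a, b) with a, b > 1 the mode is (a−1)/(a+b−2) = 9/50 ≈ 0.180.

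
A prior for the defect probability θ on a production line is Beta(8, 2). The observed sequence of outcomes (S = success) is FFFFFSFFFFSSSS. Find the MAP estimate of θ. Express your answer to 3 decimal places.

θ̂_MAP = 0.545

Prior: Beta(8, 2).
Data: 5 successes in 14 trials (from the sequence). The binomial likelihood contributes θ^5(1−θ)^9, so the posterior is Beta(8+5, 2+9) = Beta(13, 11).
For Beta(a, b) with a, b > 1 the mode is (a−1)/(a+b−2) = 12/22 ≈ 0.545.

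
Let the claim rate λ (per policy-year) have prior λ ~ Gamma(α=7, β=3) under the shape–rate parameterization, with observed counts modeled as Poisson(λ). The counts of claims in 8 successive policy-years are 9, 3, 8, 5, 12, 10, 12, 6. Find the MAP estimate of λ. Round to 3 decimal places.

λ̂_MAP = 6.455

Σxᵢ = 9+3+8+5+12+10+12+6 = 65, with n = 8.
Posterior ∝ λ^6e^(−3λ) · λ^65e^(−8λ) = λ^71e^(−11λ), i.e. Gamma(shape=72, rate=11).
The mode of a Gamma(a, b) with a ≥ 1 (shape–rate) is (a−1)/b = 71/11 ≈ 6.455.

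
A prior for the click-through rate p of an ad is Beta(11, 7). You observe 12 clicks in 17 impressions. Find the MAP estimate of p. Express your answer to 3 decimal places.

p̂_MAP = 0.667

Prior: Beta(11, 7).
Data: 12 successes in 17 trials. The binomial likelihood contributes p^12(1−p)^5, so the posterior is Beta(11+12, 7+5) = Beta(23, 12).
For Beta(a, b) with a, b > 1 the mode is (a−1)/(a+b−2) = 22/33 ≈ 0.667.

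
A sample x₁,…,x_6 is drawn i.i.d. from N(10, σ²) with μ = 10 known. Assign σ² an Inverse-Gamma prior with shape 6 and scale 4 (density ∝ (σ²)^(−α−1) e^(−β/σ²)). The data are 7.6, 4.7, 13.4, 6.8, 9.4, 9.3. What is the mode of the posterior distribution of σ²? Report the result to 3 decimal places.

σ̂²_MAP = 3.225

Sum of squared deviations about the known mean: SS = (7.6−10)² + (4.7−10)² + (13.4−10)² + (6.8−10)² + (9.4−10)² + (9.3−10)² = 56.5.
The Normal likelihood contributes (σ²)^(−n/2) exp(−SS/(2σ²)), so the posterior is Inverse-Gamma(α + n/2, β + SS/2) = Inverse-Gamma(9, 32.25).
The mode of Inverse-Gamma(a, b) is b/(a+1) = 32.25/10 ≈ 3.225.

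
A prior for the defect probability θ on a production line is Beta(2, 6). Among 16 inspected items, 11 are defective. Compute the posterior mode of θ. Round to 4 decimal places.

θ̂_MAP = 0.5455

Prior: Beta(2, 6).
Data: 11 successes in 16 trials. The binomial likelihood contributes θ^11(1−θ)^5, so the posterior is Beta(2+11, 6+5) = Beta(13, 11).
For Beta(a, b) with a, b > 1 the mode is (a−1)/(a+b−2) = 12/22 ≈ 0.5455.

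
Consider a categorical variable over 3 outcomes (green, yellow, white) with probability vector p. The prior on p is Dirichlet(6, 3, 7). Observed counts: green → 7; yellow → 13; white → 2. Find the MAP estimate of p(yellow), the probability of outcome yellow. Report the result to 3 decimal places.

MAP estimate of p(yellow) = 0.429

The posterior is Dirichlet(αᵢ + nᵢ) = Dirichlet(13, 16, 9).
For a Dirichlet(a₁,…,a_K) with all aᵢ > 1, the mode has j-th component (aⱼ − 1)/(Σaᵢ − K).
Here Σaᵢ = 38 and K = 3, so p(yellow) = (16 − 1)/(38 − 3) = 15/35 ≈ 0.429.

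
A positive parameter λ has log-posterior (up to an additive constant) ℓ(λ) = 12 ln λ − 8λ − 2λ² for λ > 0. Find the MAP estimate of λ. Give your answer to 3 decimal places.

λ̂_MAP = 1.000

ℓ'(λ) = 12/λ − 8 − 4λ. Setting this to zero and multiplying by λ: 4λ² + 8λ − 12 = 0.
λ = (−8 + √(8² + 4·4·12)) / (2·4) = (−8 + √256) / 8 = (−8 + 16)/8 = 1.
ℓ''(λ) = −12/λ² − 4 < 0, confirming a maximum.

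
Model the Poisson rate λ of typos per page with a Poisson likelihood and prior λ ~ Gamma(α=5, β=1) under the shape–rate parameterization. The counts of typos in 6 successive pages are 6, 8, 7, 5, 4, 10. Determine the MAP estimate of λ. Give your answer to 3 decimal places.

Σxᵢ = 6+8+7+5+4+10 = 40, with n = 6.
Posterior ∝ λ^4e^(−1λ) · λ^40e^(−6λ) = λ^44e^(−7λ), i.e. Gamma(shape=45, rate=7).
The mode of a Gamma(a, b) with a ≥ 1 (shape–rate) is (a−1)/b = 44/7 ≈ 6.286.

λ̂_MAP = 6.286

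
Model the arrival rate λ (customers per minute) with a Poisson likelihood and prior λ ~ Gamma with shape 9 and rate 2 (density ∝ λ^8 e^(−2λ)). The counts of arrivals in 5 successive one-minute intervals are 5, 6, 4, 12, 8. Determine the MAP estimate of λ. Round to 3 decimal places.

Σxᵢ = 5+6+4+12+8 = 35, with n = 5.
Posterior ∝ λ^8e^(−2λ) · λ^35e^(−5λ) = λ^43e^(−7λ), i.e. Gamma(shape=44, rate=7).
The mode of a Gamma(a, b) with a ≥ 1 (shape–rate) is (a−1)/b = 43/7 ≈ 6.143.

λ̂_MAP = 6.143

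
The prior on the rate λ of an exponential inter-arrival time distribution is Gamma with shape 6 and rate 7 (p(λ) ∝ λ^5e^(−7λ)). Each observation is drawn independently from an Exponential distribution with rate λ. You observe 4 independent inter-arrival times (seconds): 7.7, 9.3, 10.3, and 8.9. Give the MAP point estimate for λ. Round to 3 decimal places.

λ̂_MAP = 0.208

The Exponential(rate=λ) likelihood is ∝ λ^n e^(−λΣtᵢ). Here n = 4 and Σtᵢ = 7.7 + 9.3 + 10.3 + 8.9 = 36.2.
Posterior ∝ λ^5e^(−7λ) · λ^4e^(−36.2λ) = λ^9e^(−43.2λ), i.e. Gamma(10, 43.2).
Mode = (a−1)/b = 9/43.2 ≈ 0.208.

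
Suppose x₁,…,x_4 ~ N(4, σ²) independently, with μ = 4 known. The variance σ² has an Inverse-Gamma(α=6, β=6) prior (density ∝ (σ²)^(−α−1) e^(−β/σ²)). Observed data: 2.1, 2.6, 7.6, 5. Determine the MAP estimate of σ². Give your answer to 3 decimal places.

Sum of squared deviations about the known mean: SS = (2.1−4)² + (2.6−4)² + (7.6−4)² + (5−4)² = 19.53.
The Normal likelihood contributes (σ²)^(−n/2) exp(−SS/(2σ²)), so the posterior is Inverse-Gamma(α + n/2, β + SS/2) = Inverse-Gamma(8, 15.765).
The mode of Inverse-Gamma(a, b) is b/(a+1) = 15.765/9 ≈ 1.752.

σ̂²_MAP = 1.752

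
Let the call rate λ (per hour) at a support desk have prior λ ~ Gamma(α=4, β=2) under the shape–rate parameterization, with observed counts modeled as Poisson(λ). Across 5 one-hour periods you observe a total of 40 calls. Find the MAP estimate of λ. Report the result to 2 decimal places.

λ̂_MAP = 6.14

Σxᵢ = 40, n = 5.
Posterior ∝ λ^3e^(−2λ) · λ^40e^(−5λ) = λ^43e^(−7λ), i.e. Gamma(shape=44, rate=7).
The mode of a Gamma(a, b) with a ≥ 1 (shape–rate) is (a−1)/b = 43/7 ≈ 6.14.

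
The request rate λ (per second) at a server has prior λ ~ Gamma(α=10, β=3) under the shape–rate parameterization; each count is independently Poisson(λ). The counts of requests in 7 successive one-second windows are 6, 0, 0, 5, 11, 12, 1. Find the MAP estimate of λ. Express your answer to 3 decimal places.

λ̂_MAP = 4.400

Σxᵢ = 6+0+0+5+11+12+1 = 35, with n = 7.
Posterior ∝ λ^9e^(−3λ) · λ^35e^(−7λ) = λ^44e^(−10λ), i.e. Gamma(shape=45, rate=10).
The mode of a Gamma(a, b) with a ≥ 1 (shape–rate) is (a−1)/b = 44/10 ≈ 4.400.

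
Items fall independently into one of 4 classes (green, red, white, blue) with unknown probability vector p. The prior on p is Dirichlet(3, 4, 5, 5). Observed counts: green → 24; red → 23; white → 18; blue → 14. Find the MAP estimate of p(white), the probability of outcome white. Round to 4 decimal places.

The posterior is Dirichlet(αᵢ + nᵢ) = Dirichlet(27, 27, 23, 19).
For a Dirichlet(a₁,…,a_K) with all aᵢ > 1, the mode has j-th component (aⱼ − 1)/(Σaᵢ − K).
Here Σaᵢ = 96 and K = 4, so p(white) = (23 − 1)/(96 − 4) = 22/92 ≈ 0.2391.

MAP estimate of p(white) = 0.2391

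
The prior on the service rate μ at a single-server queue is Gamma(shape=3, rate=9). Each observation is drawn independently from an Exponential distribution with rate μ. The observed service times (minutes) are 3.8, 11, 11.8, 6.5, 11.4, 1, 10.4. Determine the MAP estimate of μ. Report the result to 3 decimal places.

μ̂_MAP = 0.139

The Exponential(rate=μ) likelihood is ∝ μ^n e^(−μΣtᵢ). Here n = 7 and Σtᵢ = 3.8 + 11 + 11.8 + 6.5 + 11.4 + 1 + 10.4 = 55.9.
Posterior ∝ μ^2e^(−9μ) · μ^7e^(−55.9μ) = μ^9e^(−64.9μ), i.e. Gamma(10, 64.9).
Mode = (a−1)/b = 9/64.9 ≈ 0.139.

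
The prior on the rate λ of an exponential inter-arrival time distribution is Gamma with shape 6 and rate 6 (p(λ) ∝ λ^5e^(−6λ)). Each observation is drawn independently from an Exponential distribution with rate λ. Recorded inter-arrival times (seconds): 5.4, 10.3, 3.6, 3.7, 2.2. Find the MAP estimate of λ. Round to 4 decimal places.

The Exponential(rate=λ) likelihood is ∝ λ^n e^(−λΣtᵢ). Here n = 5 and Σtᵢ = 5.4 + 10.3 + 3.6 + 3.7 + 2.2 = 25.2.
Posterior ∝ λ^5e^(−6λ) · λ^5e^(−25.2λ) = λ^10e^(−31.2λ), i.e. Gamma(11, 31.2).
Mode = (a−1)/b = 10/31.2 ≈ 0.3205.

λ̂_MAP = 0.3205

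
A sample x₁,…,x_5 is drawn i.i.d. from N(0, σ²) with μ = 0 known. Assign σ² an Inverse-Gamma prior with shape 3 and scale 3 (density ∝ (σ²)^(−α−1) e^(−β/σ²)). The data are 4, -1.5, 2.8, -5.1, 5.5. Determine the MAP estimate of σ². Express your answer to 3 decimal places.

σ̂²_MAP = 6.796

Sum of squared deviations about the known mean: SS = (4−0)² + (-1.5−0)² + (2.8−0)² + (-5.1−0)² + (5.5−0)² = 82.35.
The Normal likelihood contributes (σ²)^(−n/2) exp(−SS/(2σ²)), so the posterior is Inverse-Gamma(α + n/2, β + SS/2) = Inverse-Gamma(5.5, 44.175).
The mode of Inverse-Gamma(a, b) is b/(a+1) = 44.175/6.5 ≈ 6.796.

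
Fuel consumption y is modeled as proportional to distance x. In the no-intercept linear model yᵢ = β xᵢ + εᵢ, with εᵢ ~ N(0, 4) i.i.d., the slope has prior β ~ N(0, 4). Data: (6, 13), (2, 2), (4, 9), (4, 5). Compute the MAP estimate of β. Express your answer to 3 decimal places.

log p(β | y) = −Σ(yᵢ − βxᵢ)²/(2·4) − β²/(2·4) + const.
Setting the derivative to zero: Σxᵢ(yᵢ − βxᵢ)/4 − β/4 = 0, so β = Σxᵢyᵢ / (Σxᵢ² + σ²/τ²).
Σxᵢyᵢ = 6·13 + 2·2 + 4·9 + 4·5 = 138; Σxᵢ² = 72; σ²/τ² = 1.
β̂_MAP = 138 / (72 + 1) = 138/73 ≈ 1.890.

β̂_MAP = 1.890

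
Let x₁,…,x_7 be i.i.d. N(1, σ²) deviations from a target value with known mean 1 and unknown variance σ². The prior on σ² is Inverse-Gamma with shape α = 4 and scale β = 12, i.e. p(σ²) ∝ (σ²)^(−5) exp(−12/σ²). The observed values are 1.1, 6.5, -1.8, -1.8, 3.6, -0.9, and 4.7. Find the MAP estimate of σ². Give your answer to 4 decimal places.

Sum of squared deviations about the known mean: SS = (1.1−1)² + (6.5−1)² + (-1.8−1)² + (-1.8−1)² + (3.6−1)² + (-0.9−1)² + (4.7−1)² = 70.
The Normal likelihood contributes (σ²)^(−n/2) exp(−SS/(2σ²)), so the posterior is Inverse-Gamma(α + n/2, β + SS/2) = Inverse-Gamma(7.5, 47).
The mode of Inverse-Gamma(a, b) is b/(a+1) = 47/8.5 ≈ 5.5294.

σ̂²_MAP = 5.5294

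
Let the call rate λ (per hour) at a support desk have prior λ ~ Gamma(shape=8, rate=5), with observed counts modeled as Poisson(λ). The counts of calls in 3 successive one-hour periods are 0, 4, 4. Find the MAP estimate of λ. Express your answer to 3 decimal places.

Σxᵢ = 0+4+4 = 8, with n = 3.
Posterior ∝ λ^7e^(−5λ) · λ^8e^(−3λ) = λ^15e^(−8λ), i.e. Gamma(shape=16, rate=8).
The mode of a Gamma(a, b) with a ≥ 1 (shape–rate) is (a−1)/b = 15/8 ≈ 1.875.

λ̂_MAP = 1.875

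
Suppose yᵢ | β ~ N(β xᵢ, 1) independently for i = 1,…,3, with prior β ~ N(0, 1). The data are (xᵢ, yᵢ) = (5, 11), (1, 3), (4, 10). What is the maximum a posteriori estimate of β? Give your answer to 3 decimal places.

β̂_MAP = 2.279

log p(β | y) = −Σ(yᵢ − βxᵢ)²/(2·1) − β²/(2·1) + const.
Setting the derivative to zero: Σxᵢ(yᵢ − βxᵢ)/1 − β/1 = 0, so β = Σxᵢyᵢ / (Σxᵢ² + σ²/τ²).
Σxᵢyᵢ = 5·11 + 1·3 + 4·10 = 98; Σxᵢ² = 42; σ²/τ² = 1.
β̂_MAP = 98 / (42 + 1) = 98/43 ≈ 2.279.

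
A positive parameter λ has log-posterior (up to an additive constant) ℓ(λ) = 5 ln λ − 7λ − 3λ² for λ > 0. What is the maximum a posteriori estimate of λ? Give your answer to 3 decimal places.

ℓ'(λ) = 5/λ − 7 − 6λ. Setting this to zero and multiplying by λ: 6λ² + 7λ − 5 = 0.
λ = (−7 + √(7² + 4·6·5)) / (2·6) = (−7 + √169) / 12 = (−7 + 13)/12 = 1/2.
ℓ''(λ) = −5/λ² − 6 < 0, confirming a maximum.

λ̂_MAP = 0.500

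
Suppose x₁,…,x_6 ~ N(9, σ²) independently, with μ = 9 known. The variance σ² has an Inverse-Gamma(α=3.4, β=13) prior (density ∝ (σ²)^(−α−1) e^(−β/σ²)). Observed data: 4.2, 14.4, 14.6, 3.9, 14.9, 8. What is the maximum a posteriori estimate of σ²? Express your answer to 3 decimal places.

σ̂²_MAP = 11.580

Sum of squared deviations about the known mean: SS = (4.2−9)² + (14.4−9)² + (14.6−9)² + (3.9−9)² + (14.9−9)² + (8−9)² = 145.38.
The Normal likelihood contributes (σ²)^(−n/2) exp(−SS/(2σ²)), so the posterior is Inverse-Gamma(α + n/2, β + SS/2) = Inverse-Gamma(6.4, 85.69).
The mode of Inverse-Gamma(a, b) is b/(a+1) = 85.69/7.4 ≈ 11.580.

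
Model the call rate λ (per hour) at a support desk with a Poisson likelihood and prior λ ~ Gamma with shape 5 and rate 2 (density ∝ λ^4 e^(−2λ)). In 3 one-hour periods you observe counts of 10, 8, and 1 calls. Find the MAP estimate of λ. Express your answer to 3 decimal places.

Σxᵢ = 10+8+1 = 19, with n = 3.
Posterior ∝ λ^4e^(−2λ) · λ^19e^(−3λ) = λ^23e^(−5λ), i.e. Gamma(shape=24, rate=5).
The mode of a Gamma(a, b) with a ≥ 1 (shape–rate) is (a−1)/b = 23/5 ≈ 4.600.

λ̂_MAP = 4.600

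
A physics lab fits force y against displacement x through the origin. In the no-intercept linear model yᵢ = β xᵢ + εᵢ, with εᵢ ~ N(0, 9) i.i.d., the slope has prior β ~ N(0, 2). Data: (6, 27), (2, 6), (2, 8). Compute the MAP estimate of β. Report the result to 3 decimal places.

log p(β | y) = −Σ(yᵢ − βxᵢ)²/(2·9) − β²/(2·2) + const.
Setting the derivative to zero: Σxᵢ(yᵢ − βxᵢ)/9 − β/2 = 0, so β = Σxᵢyᵢ / (Σxᵢ² + σ²/τ²).
Σxᵢyᵢ = 6·27 + 2·6 + 2·8 = 190; Σxᵢ² = 44; σ²/τ² = 4.5.
β̂_MAP = 190 / (44 + 4.5) = 190/48.5 ≈ 3.918.

β̂_MAP = 3.918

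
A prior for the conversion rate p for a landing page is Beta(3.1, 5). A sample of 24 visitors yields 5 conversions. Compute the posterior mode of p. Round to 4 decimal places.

p̂_MAP = 0.2359

Prior: Beta(3.1, 5).
Data: 5 successes in 24 trials. The binomial likelihood contributes p^5(1−p)^19, so the posterior is Beta(3.1+5, 5+19) = Beta(8.1, 24).
For Beta(a, b) with a, b > 1 the mode is (a−1)/(a+b−2) = 7.1/30.1 ≈ 0.2359.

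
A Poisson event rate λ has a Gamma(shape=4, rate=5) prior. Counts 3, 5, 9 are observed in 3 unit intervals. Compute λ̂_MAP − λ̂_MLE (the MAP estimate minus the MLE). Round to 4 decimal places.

MAP − MLE = -3.1667

Σxᵢ = 17. Posterior is Gamma(21, 8); MAP = (21−1)/8 = 20/8 ≈ 2.50000.
MLE = x̄ = 17/3 ≈ 5.66667.
Difference = 20/8 − 17/3 = -19/6 ≈ -3.1667.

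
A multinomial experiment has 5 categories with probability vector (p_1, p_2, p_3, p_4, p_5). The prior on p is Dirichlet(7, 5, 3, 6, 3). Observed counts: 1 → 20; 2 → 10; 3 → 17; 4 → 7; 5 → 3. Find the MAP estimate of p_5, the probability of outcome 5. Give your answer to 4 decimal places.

MAP estimate: 0.0658

The posterior is Dirichlet(αᵢ + nᵢ) = Dirichlet(27, 15, 20, 13, 6).
For a Dirichlet(a₁,…,a_K) with all aᵢ > 1, the mode has j-th component (aⱼ − 1)/(Σaᵢ − K).
Here Σaᵢ = 81 and K = 5, so p_5 = (6 − 1)/(81 − 5) = 5/76 ≈ 0.0658.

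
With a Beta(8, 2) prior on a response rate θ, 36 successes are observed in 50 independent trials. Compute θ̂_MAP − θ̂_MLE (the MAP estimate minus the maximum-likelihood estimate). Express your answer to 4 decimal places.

Posterior is Beta(44, 16); MAP = (44−1)/(60−2) = 43/58 ≈ 0.74138.
MLE ignores the prior: θ̂_MLE = k/n = 36/50 ≈ 0.72000.
Difference = 43/58 − 36/50 = 31/1450 ≈ 0.0214.

MAP − MLE = 0.0214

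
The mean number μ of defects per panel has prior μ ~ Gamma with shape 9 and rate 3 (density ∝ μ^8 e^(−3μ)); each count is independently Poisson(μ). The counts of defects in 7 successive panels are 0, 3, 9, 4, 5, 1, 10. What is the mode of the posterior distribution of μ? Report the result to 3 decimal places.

Σxᵢ = 0+3+9+4+5+1+10 = 32, with n = 7.
Posterior ∝ μ^8e^(−3μ) · μ^32e^(−7μ) = μ^40e^(−10μ), i.e. Gamma(shape=41, rate=10).
The mode of a Gamma(a, b) with a ≥ 1 (shape–rate) is (a−1)/b = 40/10 ≈ 4.000.

μ̂_MAP = 4.000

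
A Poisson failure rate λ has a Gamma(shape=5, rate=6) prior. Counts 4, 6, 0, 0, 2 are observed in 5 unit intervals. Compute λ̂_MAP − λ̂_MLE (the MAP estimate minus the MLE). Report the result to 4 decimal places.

MAP − MLE = -0.9455

Σxᵢ = 12. Posterior is Gamma(17, 11); MAP = (17−1)/11 = 16/11 ≈ 1.45455.
MLE = x̄ = 12/5 ≈ 2.40000.
Difference = 16/11 − 12/5 = -52/55 ≈ -0.9455.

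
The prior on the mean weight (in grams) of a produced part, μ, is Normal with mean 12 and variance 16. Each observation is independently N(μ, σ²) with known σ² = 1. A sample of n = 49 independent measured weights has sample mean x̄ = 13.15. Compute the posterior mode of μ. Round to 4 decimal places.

μ̂_MAP = 13.1485

n = 49, x̄ = 13.15.
For a Normal prior and Normal likelihood with known variance, the posterior is Normal; its mode equals its mean, the precision-weighted average.
Prior precision 1/σ₀² = 1/16 = 0.0625; data precision n/σ² = 49/1 = 49.
μ̂ = (0.0625·12 + 49·13.15) / (0.0625 + 49) = 645.1/49.0625 = 51608/3925 ≈ 13.1485.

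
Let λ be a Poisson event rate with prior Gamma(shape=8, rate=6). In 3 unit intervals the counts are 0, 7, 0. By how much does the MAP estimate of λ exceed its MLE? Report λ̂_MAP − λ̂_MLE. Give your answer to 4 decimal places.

MAP − MLE = -0.7778

Σxᵢ = 7. Posterior is Gamma(15, 9); MAP = (15−1)/9 = 14/9 ≈ 1.55556.
MLE = x̄ = 7/3 ≈ 2.33333.
Difference = 14/9 − 7/3 = -7/9 ≈ -0.7778.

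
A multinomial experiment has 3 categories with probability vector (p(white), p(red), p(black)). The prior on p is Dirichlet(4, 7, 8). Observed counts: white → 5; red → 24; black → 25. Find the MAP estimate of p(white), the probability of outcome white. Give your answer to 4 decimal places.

The posterior is Dirichlet(αᵢ + nᵢ) = Dirichlet(9, 31, 33).
For a Dirichlet(a₁,…,a_K) with all aᵢ > 1, the mode has j-th component (aⱼ − 1)/(Σaᵢ − K).
Here Σaᵢ = 73 and K = 3, so p(white) = (9 − 1)/(73 − 3) = 8/70 ≈ 0.1143.

MAP estimate of p(white) = 0.1143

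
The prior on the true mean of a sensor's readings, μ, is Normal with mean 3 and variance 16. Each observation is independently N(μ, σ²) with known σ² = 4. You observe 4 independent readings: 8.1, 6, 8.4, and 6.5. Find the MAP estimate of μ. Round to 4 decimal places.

μ̂_MAP = 7.0000

n = 4; x̄ = (8.1 + 6 + 8.4 + 6.5)/4 = 29/4 = 7.25.
For a Normal prior and Normal likelihood with known variance, the posterior is Normal; its mode equals its mean, the precision-weighted average.
Prior precision 1/σ₀² = 1/16 = 0.0625; data precision n/σ² = 4/4 = 1.
μ̂ = (0.0625·3 + 1·7.25) / (0.0625 + 1) = 7.4375/1.0625 = 7.0000.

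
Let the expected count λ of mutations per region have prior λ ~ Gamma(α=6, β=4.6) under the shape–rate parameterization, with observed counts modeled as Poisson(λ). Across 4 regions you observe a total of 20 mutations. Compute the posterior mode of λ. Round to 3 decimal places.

Σxᵢ = 20, n = 4.
Posterior ∝ λ^5e^(−4.6λ) · λ^20e^(−4λ) = λ^25e^(−8.6λ), i.e. Gamma(shape=26, rate=8.6).
The mode of a Gamma(a, b) with a ≥ 1 (shape–rate) is (a−1)/b = 25/8.6 ≈ 2.907.

λ̂_MAP = 2.907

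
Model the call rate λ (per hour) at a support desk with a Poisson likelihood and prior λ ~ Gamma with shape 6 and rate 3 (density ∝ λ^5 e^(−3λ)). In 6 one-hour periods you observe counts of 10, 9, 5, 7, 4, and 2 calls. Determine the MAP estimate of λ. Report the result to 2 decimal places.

λ̂_MAP = 4.67

Σxᵢ = 10+9+5+7+4+2 = 37, with n = 6.
Posterior ∝ λ^5e^(−3λ) · λ^37e^(−6λ) = λ^42e^(−9λ), i.e. Gamma(shape=43, rate=9).
The mode of a Gamma(a, b) with a ≥ 1 (shape–rate) is (a−1)/b = 42/9 ≈ 4.67.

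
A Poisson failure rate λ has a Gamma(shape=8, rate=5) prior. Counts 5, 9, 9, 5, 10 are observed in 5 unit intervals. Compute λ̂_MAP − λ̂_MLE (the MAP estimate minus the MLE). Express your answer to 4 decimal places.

Σxᵢ = 38. Posterior is Gamma(46, 10); MAP = (46−1)/10 = 45/10 ≈ 4.50000.
MLE = x̄ = 38/5 ≈ 7.60000.
Difference = 45/10 − 38/5 = -31/10 ≈ -3.1000.

MAP − MLE = -3.1000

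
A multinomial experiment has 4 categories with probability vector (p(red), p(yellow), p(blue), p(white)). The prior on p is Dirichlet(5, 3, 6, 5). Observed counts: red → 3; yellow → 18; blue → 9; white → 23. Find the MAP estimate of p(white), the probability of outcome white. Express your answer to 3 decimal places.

MAP estimate of p(white) = 0.397

The posterior is Dirichlet(αᵢ + nᵢ) = Dirichlet(8, 21, 15, 28).
For a Dirichlet(a₁,…,a_K) with all aᵢ > 1, the mode has j-th component (aⱼ − 1)/(Σaᵢ − K).
Here Σaᵢ = 72 and K = 4, so p(white) = (28 − 1)/(72 − 4) = 27/68 ≈ 0.397.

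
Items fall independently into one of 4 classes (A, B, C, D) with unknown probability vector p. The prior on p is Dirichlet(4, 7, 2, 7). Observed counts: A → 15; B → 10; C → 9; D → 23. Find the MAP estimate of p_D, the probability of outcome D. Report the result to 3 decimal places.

The posterior is Dirichlet(αᵢ + nᵢ) = Dirichlet(19, 17, 11, 30).
For a Dirichlet(a₁,…,a_K) with all aᵢ > 1, the mode has j-th component (aⱼ − 1)/(Σaᵢ − K).
Here Σaᵢ = 77 and K = 4, so p_D = (30 − 1)/(77 − 4) = 29/73 ≈ 0.397.

MAP estimate of p_D = 0.397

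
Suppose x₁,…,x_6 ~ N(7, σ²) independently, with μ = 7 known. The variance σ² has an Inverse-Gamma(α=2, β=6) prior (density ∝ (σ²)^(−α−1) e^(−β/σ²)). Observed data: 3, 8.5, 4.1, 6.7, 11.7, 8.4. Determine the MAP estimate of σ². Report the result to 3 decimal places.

Sum of squared deviations about the known mean: SS = (3−7)² + (8.5−7)² + (4.1−7)² + (6.7−7)² + (11.7−7)² + (8.4−7)² = 50.8.
The Normal likelihood contributes (σ²)^(−n/2) exp(−SS/(2σ²)), so the posterior is Inverse-Gamma(α + n/2, β + SS/2) = Inverse-Gamma(5, 31.4).
The mode of Inverse-Gamma(a, b) is b/(a+1) = 31.4/6 ≈ 5.233.

σ̂²_MAP = 5.233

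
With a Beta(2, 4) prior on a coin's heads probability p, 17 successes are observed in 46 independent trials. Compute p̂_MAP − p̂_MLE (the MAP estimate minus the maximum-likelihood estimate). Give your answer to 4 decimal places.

Posterior is Beta(19, 33); MAP = (19−1)/(52−2) = 18/50 ≈ 0.36000.
MLE ignores the prior: p̂_MLE = k/n = 17/46 ≈ 0.36957.
Difference = 18/50 − 17/46 = -11/1150 ≈ -0.0096.

MAP − MLE = -0.0096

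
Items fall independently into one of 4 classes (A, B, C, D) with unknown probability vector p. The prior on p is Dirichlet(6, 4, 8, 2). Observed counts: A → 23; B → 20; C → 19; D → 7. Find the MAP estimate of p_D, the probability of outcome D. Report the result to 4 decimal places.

MAP estimate of p_D = 0.0941

The posterior is Dirichlet(αᵢ + nᵢ) = Dirichlet(29, 24, 27, 9).
For a Dirichlet(a₁,…,a_K) with all aᵢ > 1, the mode has j-th component (aⱼ − 1)/(Σaᵢ − K).
Here Σaᵢ = 89 and K = 4, so p_D = (9 − 1)/(89 − 4) = 8/85 ≈ 0.0941.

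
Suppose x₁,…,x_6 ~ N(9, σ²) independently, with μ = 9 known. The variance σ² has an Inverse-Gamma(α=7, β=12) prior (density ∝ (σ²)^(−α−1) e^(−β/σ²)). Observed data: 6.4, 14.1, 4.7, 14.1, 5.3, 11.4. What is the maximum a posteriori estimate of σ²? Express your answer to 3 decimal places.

Sum of squared deviations about the known mean: SS = (6.4−9)² + (14.1−9)² + (4.7−9)² + (14.1−9)² + (5.3−9)² + (11.4−9)² = 96.72.
The Normal likelihood contributes (σ²)^(−n/2) exp(−SS/(2σ²)), so the posterior is Inverse-Gamma(α + n/2, β + SS/2) = Inverse-Gamma(10, 60.36).
The mode of Inverse-Gamma(a, b) is b/(a+1) = 60.36/11 ≈ 5.487.

σ̂²_MAP = 5.487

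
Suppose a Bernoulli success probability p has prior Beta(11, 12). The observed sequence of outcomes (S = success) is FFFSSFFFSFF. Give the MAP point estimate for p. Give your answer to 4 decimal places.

Prior: Beta(11, 12).
Data: 3 successes in 11 trials (from the sequence). The binomial likelihood contributes p^3(1−p)^8, so the posterior is Beta(11+3, 12+8) = Beta(14, 20).
For Beta(a, b) with a, b > 1 the mode is (a−1)/(a+b−2) = 13/32 ≈ 0.4063.

p̂_MAP = 0.4063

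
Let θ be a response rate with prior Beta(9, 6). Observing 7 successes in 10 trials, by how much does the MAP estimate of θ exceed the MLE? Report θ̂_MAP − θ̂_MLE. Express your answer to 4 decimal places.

Posterior is Beta(16, 9); MAP = (16−1)/(25−2) = 15/23 ≈ 0.65217.
MLE ignores the prior: θ̂_MLE = k/n = 7/10 ≈ 0.70000.
Difference = 15/23 − 7/10 = -11/230 ≈ -0.0478.

MAP − MLE = -0.0478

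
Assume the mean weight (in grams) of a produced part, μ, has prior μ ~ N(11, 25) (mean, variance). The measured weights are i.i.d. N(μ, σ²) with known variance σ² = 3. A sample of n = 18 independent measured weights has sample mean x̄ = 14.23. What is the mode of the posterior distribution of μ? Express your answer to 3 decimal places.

μ̂_MAP = 14.209

n = 18, x̄ = 14.23.
For a Normal prior and Normal likelihood with known variance, the posterior is Normal; its mode equals its mean, the precision-weighted average.
Prior precision 1/σ₀² = 1/25 = 0.04; data precision n/σ² = 18/3 = 6.
μ̂ = (0.04·11 + 6·14.23) / (0.04 + 6) = 85.82/6.04 = 4291/302 ≈ 14.209.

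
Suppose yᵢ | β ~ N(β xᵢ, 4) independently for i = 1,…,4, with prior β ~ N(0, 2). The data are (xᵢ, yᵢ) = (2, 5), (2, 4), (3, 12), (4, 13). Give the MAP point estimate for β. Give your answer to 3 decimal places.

log p(β | y) = −Σ(yᵢ − βxᵢ)²/(2·4) − β²/(2·2) + const.
Setting the derivative to zero: Σxᵢ(yᵢ − βxᵢ)/4 − β/2 = 0, so β = Σxᵢyᵢ / (Σxᵢ² + σ²/τ²).
Σxᵢyᵢ = 2·5 + 2·4 + 3·12 + 4·13 = 106; Σxᵢ² = 33; σ²/τ² = 2.
β̂_MAP = 106 / (33 + 2) = 106/35 ≈ 3.029.

β̂_MAP = 3.029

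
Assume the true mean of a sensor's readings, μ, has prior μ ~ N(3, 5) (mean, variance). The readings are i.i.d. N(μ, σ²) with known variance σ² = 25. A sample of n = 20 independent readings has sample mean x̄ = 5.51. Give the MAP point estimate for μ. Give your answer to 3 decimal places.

n = 20, x̄ = 5.51.
For a Normal prior and Normal likelihood with known variance, the posterior is Normal; its mode equals its mean, the precision-weighted average.
Prior precision 1/σ₀² = 1/5 = 0.2; data precision n/σ² = 20/25 = 0.8.
μ̂ = (0.2·3 + 0.8·5.51) / (0.2 + 0.8) = 5.008/1 = 5.008.

μ̂_MAP = 5.008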